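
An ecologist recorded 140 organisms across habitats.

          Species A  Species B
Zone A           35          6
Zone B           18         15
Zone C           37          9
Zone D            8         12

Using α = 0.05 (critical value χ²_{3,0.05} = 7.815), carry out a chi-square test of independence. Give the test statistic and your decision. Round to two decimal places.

Row totals: 41, 33, 46, 20. Column totals: 98, 42. Grand total N = 140.
Expected counts (row total × column total / N):
  Zone A, Species A: 41×98/140 = 28.700
  Zone A, Species B: 41×42/140 = 12.300
  Zone B, Species A: 33×98/140 = 23.100
  Zone B, Species B: 33×42/140 = 9.900
  Zone C, Species A: 46×98/140 = 32.200
  Zone C, Species B: 46×42/140 = 13.800
  Zone D, Species A: 20×98/140 = 14.000
  Zone D, Species B: 20×42/140 = 6.000
Contributions (O − E)²/E:
  (35 − 28.700)²/28.700 = 1.3829
  (6 − 12.300)²/12.300 = 3.2268
  (18 − 23.100)²/23.100 = 1.1260
  (15 − 9.900)²/9.900 = 2.6273
  (37 − 32.200)²/32.200 = 0.7155
  (9 − 13.800)²/13.800 = 1.6696
  (8 − 14.000)²/14.000 = 2.5714
  (12 − 6.000)²/6.000 = 6.0000
χ² = 1.3829 + 3.2268 + 1.1260 + 2.6273 + 0.7155 + 1.6696 + 2.5714 + 6.0000 = 19.32
df = (4−1)(2−1) = 3. Since 19.32 > 7.815, reject the null hypothesis of independence at α = 0.05.

19.32; reject H₀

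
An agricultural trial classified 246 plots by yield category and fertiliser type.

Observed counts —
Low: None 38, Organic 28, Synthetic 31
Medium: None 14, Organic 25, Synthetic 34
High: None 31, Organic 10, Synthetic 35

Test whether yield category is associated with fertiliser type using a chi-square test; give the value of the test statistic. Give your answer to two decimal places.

Row totals: 97, 73, 76. Column totals: 83, 63, 100. Grand total N = 246.
Expected counts (row total × column total / N):
  Low, None: 97×83/246 = 32.728
  Low, Organic: 97×63/246 = 24.841
  Low, Synthetic: 97×100/246 = 39.431
  Medium, None: 73×83/246 = 24.630
  Medium, Organic: 73×63/246 = 18.695
  Medium, Synthetic: 73×100/246 = 29.675
  High, None: 76×83/246 = 25.642
  High, Organic: 76×63/246 = 19.463
  High, Synthetic: 76×100/246 = 30.894
Contributions (O − E)²/E:
  (38 − 32.728)²/32.728 = 0.8492
  (28 − 24.841)²/24.841 = 0.4017
  (31 − 39.431)²/39.431 = 1.8027
  (14 − 24.630)²/24.630 = 4.5878
  (25 − 18.695)²/18.695 = 2.1264
  (34 − 29.675)²/29.675 = 0.6303
  (31 − 25.642)²/25.642 = 1.1196
  (10 − 19.463)²/19.463 = 4.6010
  (35 − 30.894)²/30.894 = 0.5457
χ² = 0.8492 + 0.4017 + 1.8027 + 4.5878 + 2.1264 + 0.6303 + 1.1196 + 4.6010 + 0.5457 = 16.66

16.66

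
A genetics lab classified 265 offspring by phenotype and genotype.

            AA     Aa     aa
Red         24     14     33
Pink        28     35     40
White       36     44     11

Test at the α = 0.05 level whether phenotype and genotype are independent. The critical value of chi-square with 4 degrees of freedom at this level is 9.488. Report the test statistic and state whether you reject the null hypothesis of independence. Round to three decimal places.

29.204; reject H₀

Row totals: 71, 103, 91. Column totals: 88, 93, 84. Grand total N = 265.
Expected counts (row total × column total / N):
  Red, AA: 71×88/265 = 23.5774
  Red, Aa: 71×93/265 = 24.9170
  Red, aa: 71×84/265 = 22.5057
  Pink, AA: 103×88/265 = 34.2038
  Pink, Aa: 103×93/265 = 36.1472
  Pink, aa: 103×84/265 = 32.6491
  White, AA: 91×88/265 = 30.2189
  White, Aa: 91×93/265 = 31.9358
  White, aa: 91×84/265 = 28.8453
Contributions (O − E)²/E:
  (24 − 23.5774)²/23.5774 = 0.0076
  (14 − 24.9170)²/24.9170 = 4.7831
  (33 − 22.5057)²/22.5057 = 4.8934
  (28 − 34.2038)²/34.2038 = 1.1252
  (35 − 36.1472)²/36.1472 = 0.0364
  (40 − 32.6491)²/32.6491 = 1.6550
  (36 − 30.2189)²/30.2189 = 1.1060
  (44 − 31.9358)²/31.9358 = 4.5574
  (11 − 28.8453)²/28.8453 = 11.0401
χ² = 0.0076 + 4.7831 + 4.8934 + 1.1252 + 0.0364 + 1.6550 + 1.1060 + 4.5574 + 11.0401 = 29.204
df = (3−1)(3−1) = 4. Since 29.204 > 9.488, reject the null hypothesis of independence at α = 0.05.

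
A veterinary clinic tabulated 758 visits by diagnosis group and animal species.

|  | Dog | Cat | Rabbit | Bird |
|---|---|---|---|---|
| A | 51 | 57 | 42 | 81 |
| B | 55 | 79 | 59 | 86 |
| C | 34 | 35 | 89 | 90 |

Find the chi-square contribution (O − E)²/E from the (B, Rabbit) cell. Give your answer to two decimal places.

Row total (B) = 279; column total (Rabbit) = 190; N = 758.
Expected count E = 279 × 190 / 758 = 69.934.
Contribution = (O − E)²/E = (59 − 69.934)² / 69.934 = 1.71.

1.71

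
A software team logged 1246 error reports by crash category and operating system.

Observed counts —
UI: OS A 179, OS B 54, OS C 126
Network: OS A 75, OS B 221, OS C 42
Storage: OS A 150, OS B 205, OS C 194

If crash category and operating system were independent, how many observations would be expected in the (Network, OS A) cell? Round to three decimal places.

Row total (Network) = 338; column total (OS A) = 404; grand total N = 1246.
Expected count = (row total × column total) / N = 338 × 404 / 1246 = 109.592.

109.592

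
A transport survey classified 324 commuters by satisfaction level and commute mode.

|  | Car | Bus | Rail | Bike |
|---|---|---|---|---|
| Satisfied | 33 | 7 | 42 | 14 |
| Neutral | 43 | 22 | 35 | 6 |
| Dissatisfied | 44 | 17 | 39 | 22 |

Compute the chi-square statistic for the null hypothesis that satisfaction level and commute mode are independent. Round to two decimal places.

16.41

Row totals: 96, 106, 122. Column totals: 120, 46, 116, 42. Grand total N = 324.
Expected counts (row total × column total / N):
  Satisfied, Car: 96×120/324 = 35.5556
  Satisfied, Bus: 96×46/324 = 13.6296
  Satisfied, Rail: 96×116/324 = 34.3704
  Satisfied, Bike: 96×42/324 = 12.4444
  Neutral, Car: 106×120/324 = 39.2593
  Neutral, Bus: 106×46/324 = 15.0494
  Neutral, Rail: 106×116/324 = 37.9506
  Neutral, Bike: 106×42/324 = 13.7407
  Dissatisfied, Car: 122×120/324 = 45.1852
  Dissatisfied, Bus: 122×46/324 = 17.3210
  Dissatisfied, Rail: 122×116/324 = 43.6790
  Dissatisfied, Bike: 122×42/324 = 15.8148
Contributions (O − E)²/E:
  (33 − 35.5556)²/35.5556 = 0.1837
  (7 − 13.6296)²/13.6296 = 3.2247
  (42 − 34.3704)²/34.3704 = 1.6936
  (14 − 12.4444)²/12.4444 = 0.1945
  (43 − 39.2593)²/39.2593 = 0.3564
  (22 − 15.0494)²/15.0494 = 3.2102
  (35 − 37.9506)²/37.9506 = 0.2294
  (6 − 13.7407)²/13.7407 = 4.3607
  (44 − 45.1852)²/45.1852 = 0.0311
  (17 − 17.3210)²/17.3210 = 0.0059
  (39 − 43.6790)²/43.6790 = 0.5012
  (22 − 15.8148)²/15.8148 = 2.4190
χ² = 0.1837 + 3.2247 + 1.6936 + 0.1945 + 0.3564 + 3.2102 + 0.2294 + 4.3607 + 0.0311 + 0.0059 + 0.5012 + 2.4190 = 16.41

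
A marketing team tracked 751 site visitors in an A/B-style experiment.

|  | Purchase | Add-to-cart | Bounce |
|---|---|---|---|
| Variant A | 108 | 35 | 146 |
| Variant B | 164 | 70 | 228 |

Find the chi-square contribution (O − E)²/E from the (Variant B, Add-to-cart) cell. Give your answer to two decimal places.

0.45

Row total (Variant B) = 462; column total (Add-to-cart) = 105; N = 751.
Expected count E = 462 × 105 / 751 = 64.594.
Contribution = (O − E)²/E = (70 − 64.594)² / 64.594 = 0.45.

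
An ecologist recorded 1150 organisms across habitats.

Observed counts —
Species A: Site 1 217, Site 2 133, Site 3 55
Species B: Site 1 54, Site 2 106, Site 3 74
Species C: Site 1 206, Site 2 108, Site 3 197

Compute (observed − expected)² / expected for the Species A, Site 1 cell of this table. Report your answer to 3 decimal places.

14.300

Row total (Species A) = 405; column total (Site 1) = 477; N = 1150.
Expected count E = 405 × 477 / 1150 = 167.9870.
Contribution = (O − E)²/E = (217 − 167.9870)² / 167.9870 = 14.300.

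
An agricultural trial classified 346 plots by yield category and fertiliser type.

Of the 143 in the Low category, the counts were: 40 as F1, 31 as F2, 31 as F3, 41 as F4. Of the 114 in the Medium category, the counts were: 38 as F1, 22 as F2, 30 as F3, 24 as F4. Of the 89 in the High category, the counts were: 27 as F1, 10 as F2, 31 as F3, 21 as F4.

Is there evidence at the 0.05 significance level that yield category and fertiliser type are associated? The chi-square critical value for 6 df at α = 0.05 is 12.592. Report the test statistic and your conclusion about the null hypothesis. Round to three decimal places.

Row totals: 143, 114, 89. Column totals: 105, 63, 92, 86. Grand total N = 346.
Expected counts (row total × column total / N):
  Low, F1: 143×105/346 = 43.3960
  Low, F2: 143×63/346 = 26.0376
  Low, F3: 143×92/346 = 38.0231
  Low, F4: 143×86/346 = 35.5434
  Medium, F1: 114×105/346 = 34.5954
  Medium, F2: 114×63/346 = 20.7572
  Medium, F3: 114×92/346 = 30.3121
  Medium, F4: 114×86/346 = 28.3353
  High, F1: 89×105/346 = 27.0087
  High, F2: 89×63/346 = 16.2052
  High, F3: 89×92/346 = 23.6647
  High, F4: 89×86/346 = 22.1214
Contributions (O − E)²/E:
  (40 − 43.3960)²/43.3960 = 0.2658
  (31 − 26.0376)²/26.0376 = 0.9458
  (31 − 38.0231)²/38.0231 = 1.2972
  (41 − 35.5434)²/35.5434 = 0.8377
  (38 − 34.5954)²/34.5954 = 0.3351
  (22 − 20.7572)²/20.7572 = 0.0744
  (30 − 30.3121)²/30.3121 = 0.0032
  (24 − 28.3353)²/28.3353 = 0.6633
  (27 − 27.0087)²/27.0087 = 0.0000
  (10 − 16.2052)²/16.2052 = 2.3761
  (31 − 23.6647)²/23.6647 = 2.2737
  (21 − 22.1214)²/22.1214 = 0.0568
χ² = 0.2658 + 0.9458 + 1.2972 + 0.8377 + 0.3351 + 0.0744 + 0.0032 + 0.6633 + 0.0000 + 2.3761 + 2.2737 + 0.0568 = 9.129
df = (3−1)(4−1) = 6. Since 9.129 < 12.592, fail to reject the null hypothesis of independence at α = 0.05.

9.129; fail to reject H₀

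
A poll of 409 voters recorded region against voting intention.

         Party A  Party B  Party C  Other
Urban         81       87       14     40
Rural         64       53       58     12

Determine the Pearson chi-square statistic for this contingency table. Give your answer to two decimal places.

49.58

Row totals: 222, 187. Column totals: 145, 140, 72, 52. Grand total N = 409.
Expected counts (row total × column total / N):
  Urban, Party A: 222×145/409 = 78.7042
  Urban, Party B: 222×140/409 = 75.9902
  Urban, Party C: 222×72/409 = 39.0807
  Urban, Other: 222×52/409 = 28.2249
  Rural, Party A: 187×145/409 = 66.2958
  Rural, Party B: 187×140/409 = 64.0098
  Rural, Party C: 187×72/409 = 32.9193
  Rural, Other: 187×52/409 = 23.7751
Contributions (O − E)²/E:
  (81 − 78.7042)²/78.7042 = 0.0670
  (87 − 75.9902)²/75.9902 = 1.5951
  (14 − 39.0807)²/39.0807 = 16.0960
  (40 − 28.2249)²/28.2249 = 4.9124
  (64 − 66.2958)²/66.2958 = 0.0795
  (53 − 64.0098)²/64.0098 = 1.8937
  (58 − 32.9193)²/32.9193 = 19.1086
  (12 − 23.7751)²/23.7751 = 5.8319
χ² = 0.0670 + 1.5951 + 16.0960 + 4.9124 + 0.0795 + 1.8937 + 19.1086 + 5.8319 = 49.58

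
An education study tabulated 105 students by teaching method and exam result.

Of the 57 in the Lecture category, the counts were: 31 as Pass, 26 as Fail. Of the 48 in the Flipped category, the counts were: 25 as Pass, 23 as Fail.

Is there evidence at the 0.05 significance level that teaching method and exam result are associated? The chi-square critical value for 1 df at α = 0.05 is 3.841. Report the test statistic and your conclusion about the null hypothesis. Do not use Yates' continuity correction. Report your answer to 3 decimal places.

Row totals: 57, 48. Column totals: 56, 49. Grand total N = 105.
Expected counts (row total × column total / N):
  Lecture, Pass: 57×56/105 = 30.4000
  Lecture, Fail: 57×49/105 = 26.6000
  Flipped, Pass: 48×56/105 = 25.6000
  Flipped, Fail: 48×49/105 = 22.4000
Contributions (O − E)²/E:
  (31 − 30.4000)²/30.4000 = 0.0118
  (26 − 26.6000)²/26.6000 = 0.0135
  (25 − 25.6000)²/25.6000 = 0.0141
  (23 − 22.4000)²/22.4000 = 0.0161
χ² = 0.0118 + 0.0135 + 0.0141 + 0.0161 = 0.056
df = (2−1)(2−1) = 1. Since 0.056 < 3.841, fail to reject the null hypothesis of independence at α = 0.05.

0.056; fail to reject H₀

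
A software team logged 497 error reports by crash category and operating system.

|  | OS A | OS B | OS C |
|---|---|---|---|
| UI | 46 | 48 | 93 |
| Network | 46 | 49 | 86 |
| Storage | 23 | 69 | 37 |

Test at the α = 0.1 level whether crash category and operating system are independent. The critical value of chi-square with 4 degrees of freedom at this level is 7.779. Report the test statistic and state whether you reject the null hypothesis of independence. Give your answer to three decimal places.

32.111; reject H₀

Row totals: 187, 181, 129. Column totals: 115, 166, 216. Grand total N = 497.
Expected counts (row total × column total / N):
  UI, OS A: 187×115/497 = 43.2696
  UI, OS B: 187×166/497 = 62.4588
  UI, OS C: 187×216/497 = 81.2716
  Network, OS A: 181×115/497 = 41.8813
  Network, OS B: 181×166/497 = 60.4547
  Network, OS C: 181×216/497 = 78.6640
  Storage, OS A: 129×115/497 = 29.8491
  Storage, OS B: 129×166/497 = 43.0865
  Storage, OS C: 129×216/497 = 56.0644
Contributions (O − E)²/E:
  (46 − 43.2696)²/43.2696 = 0.1723
  (48 − 62.4588)²/62.4588 = 3.3471
  (93 − 81.2716)²/81.2716 = 1.6925
  (46 − 41.8813)²/41.8813 = 0.4050
  (49 − 60.4547)²/60.4547 = 2.1704
  (86 − 78.6640)²/78.6640 = 0.6841
  (23 − 29.8491)²/29.8491 = 1.5716
  (69 − 43.0865)²/43.0865 = 15.5851
  (37 − 56.0644)²/56.0644 = 6.4827
χ² = 0.1723 + 3.3471 + 1.6925 + 0.4050 + 2.1704 + 0.6841 + 1.5716 + 15.5851 + 6.4827 = 32.111
df = (3−1)(3−1) = 4. Since 32.111 > 7.779, reject the null hypothesis of independence at α = 0.1.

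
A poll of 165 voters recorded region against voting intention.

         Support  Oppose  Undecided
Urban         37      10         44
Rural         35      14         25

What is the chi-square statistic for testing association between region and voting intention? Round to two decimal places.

Row totals: 91, 74. Column totals: 72, 24, 69. Grand total N = 165.
Expected counts (row total × column total / N):
  Urban, Support: 91×72/165 = 39.709
  Urban, Oppose: 91×24/165 = 13.236
  Urban, Undecided: 91×69/165 = 38.055
  Rural, Support: 74×72/165 = 32.291
  Rural, Oppose: 74×24/165 = 10.764
  Rural, Undecided: 74×69/165 = 30.945
Contributions (O − E)²/E:
  (37 − 39.709)²/39.709 = 0.1848
  (10 − 13.236)²/13.236 = 0.7912
  (44 − 38.055)²/38.055 = 0.9287
  (35 − 32.291)²/32.291 = 0.2273
  (14 − 10.764)²/10.764 = 0.9728
  (25 − 30.945)²/30.945 = 1.1421
χ² = 0.1848 + 0.7912 + 0.9287 + 0.2273 + 0.9728 + 1.1421 = 4.25

4.25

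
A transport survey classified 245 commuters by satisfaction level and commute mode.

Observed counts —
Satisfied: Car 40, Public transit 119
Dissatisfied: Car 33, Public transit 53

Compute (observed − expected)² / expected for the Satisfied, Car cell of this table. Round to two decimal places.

1.15

Row total (Satisfied) = 159; column total (Car) = 73; N = 245.
Expected count E = 159 × 73 / 245 = 47.376.
Contribution = (O − E)²/E = (40 − 47.376)² / 47.376 = 1.15.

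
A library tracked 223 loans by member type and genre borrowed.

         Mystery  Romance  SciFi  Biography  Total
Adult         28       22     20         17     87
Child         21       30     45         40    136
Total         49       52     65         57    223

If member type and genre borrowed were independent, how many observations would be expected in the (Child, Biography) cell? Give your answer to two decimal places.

Row total (Child) = 136; column total (Biography) = 57; grand total N = 223.
Expected count = (row total × column total) / N = 136 × 57 / 223 = 34.76.

34.76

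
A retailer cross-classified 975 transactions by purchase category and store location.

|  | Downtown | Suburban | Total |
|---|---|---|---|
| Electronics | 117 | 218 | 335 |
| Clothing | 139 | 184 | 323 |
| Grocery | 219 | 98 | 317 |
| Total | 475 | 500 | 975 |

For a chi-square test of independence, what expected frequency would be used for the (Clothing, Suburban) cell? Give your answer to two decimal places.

165.64

Row total (Clothing) = 323; column total (Suburban) = 500; grand total N = 975.
Expected count = (row total × column total) / N = 323 × 500 / 975 = 165.64.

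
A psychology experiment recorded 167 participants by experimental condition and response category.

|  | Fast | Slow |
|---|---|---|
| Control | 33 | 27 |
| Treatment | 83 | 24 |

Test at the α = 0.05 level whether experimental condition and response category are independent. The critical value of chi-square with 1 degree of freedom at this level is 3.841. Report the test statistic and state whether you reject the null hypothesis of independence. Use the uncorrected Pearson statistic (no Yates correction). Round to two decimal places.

9.23; reject H₀

Row totals: 60, 107. Column totals: 116, 51. Grand total N = 167.
Expected counts (row total × column total / N):
  Control, Fast: 60×116/167 = 41.677
  Control, Slow: 60×51/167 = 18.323
  Treatment, Fast: 107×116/167 = 74.323
  Treatment, Slow: 107×51/167 = 32.677
Contributions (O − E)²/E:
  (33 − 41.677)²/41.677 = 1.8065
  (27 − 18.323)²/18.323 = 4.1091
  (83 − 74.323)²/74.323 = 1.0130
  (24 − 32.677)²/32.677 = 2.3041
χ² = 1.8065 + 4.1091 + 1.0130 + 2.3041 = 9.23
df = (2−1)(2−1) = 1. Since 9.23 > 3.841, reject the null hypothesis of independence at α = 0.05.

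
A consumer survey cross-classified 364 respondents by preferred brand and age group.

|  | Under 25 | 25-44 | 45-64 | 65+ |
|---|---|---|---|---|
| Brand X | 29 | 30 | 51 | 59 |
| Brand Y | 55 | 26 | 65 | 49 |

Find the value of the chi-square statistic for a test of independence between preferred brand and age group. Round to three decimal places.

9.138

Row totals: 169, 195. Column totals: 84, 56, 116, 108. Grand total N = 364.
Expected counts (row total × column total / N):
  Brand X, Under 25: 169×84/364 = 39.00000
  Brand X, 25-44: 169×56/364 = 26.00000
  Brand X, 45-64: 169×116/364 = 53.85714
  Brand X, 65+: 169×108/364 = 50.14286
  Brand Y, Under 25: 195×84/364 = 45.00000
  Brand Y, 25-44: 195×56/364 = 30.00000
  Brand Y, 45-64: 195×116/364 = 62.14286
  Brand Y, 65+: 195×108/364 = 57.85714
Contributions (O − E)²/E:
  (29 − 39.00000)²/39.00000 = 2.5641
  (30 − 26.00000)²/26.00000 = 0.6154
  (51 − 53.85714)²/53.85714 = 0.1516
  (59 − 50.14286)²/50.14286 = 1.5645
  (55 − 45.00000)²/45.00000 = 2.2222
  (26 − 30.00000)²/30.00000 = 0.5333
  (65 − 62.14286)²/62.14286 = 0.1314
  (49 − 57.85714)²/57.85714 = 1.3559
χ² = 2.5641 + 0.6154 + 0.1516 + 1.5645 + 2.2222 + 0.5333 + 0.1314 + 1.3559 = 9.138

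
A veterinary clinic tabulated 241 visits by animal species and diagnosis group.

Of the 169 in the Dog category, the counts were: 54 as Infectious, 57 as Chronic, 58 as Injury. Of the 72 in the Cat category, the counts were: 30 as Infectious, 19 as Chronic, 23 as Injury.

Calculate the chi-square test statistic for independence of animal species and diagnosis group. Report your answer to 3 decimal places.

Row totals: 169, 72. Column totals: 84, 76, 81. Grand total N = 241.
Expected counts (row total × column total / N):
  Dog, Infectious: 169×84/241 = 58.9046
  Dog, Chronic: 169×76/241 = 53.2946
  Dog, Injury: 169×81/241 = 56.8008
  Cat, Infectious: 72×84/241 = 25.0954
  Cat, Chronic: 72×76/241 = 22.7054
  Cat, Injury: 72×81/241 = 24.1992
Contributions (O − E)²/E:
  (54 − 58.9046)²/58.9046 = 0.4084
  (57 − 53.2946)²/53.2946 = 0.2576
  (58 − 56.8008)²/56.8008 = 0.0253
  (30 − 25.0954)²/25.0954 = 0.9585
  (19 − 22.7054)²/22.7054 = 0.6047
  (23 − 24.1992)²/24.1992 = 0.0594
χ² = 0.4084 + 0.2576 + 0.0253 + 0.9585 + 0.6047 + 0.0594 = 2.314

2.314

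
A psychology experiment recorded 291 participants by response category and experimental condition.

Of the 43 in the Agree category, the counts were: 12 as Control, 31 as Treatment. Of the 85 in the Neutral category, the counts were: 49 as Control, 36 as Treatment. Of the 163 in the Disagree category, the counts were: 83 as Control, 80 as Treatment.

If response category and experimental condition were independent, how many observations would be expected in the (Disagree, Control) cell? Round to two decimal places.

Row total (Disagree) = 163; column total (Control) = 144; grand total N = 291.
Expected count = (row total × column total) / N = 163 × 144 / 291 = 80.66.

80.66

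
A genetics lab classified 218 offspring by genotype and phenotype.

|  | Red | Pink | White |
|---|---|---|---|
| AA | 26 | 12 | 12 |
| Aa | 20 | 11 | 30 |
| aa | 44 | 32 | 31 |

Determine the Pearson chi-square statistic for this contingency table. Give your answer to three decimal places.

Row totals: 50, 61, 107. Column totals: 90, 55, 73. Grand total N = 218.
Expected counts (row total × column total / N):
  AA, Red: 50×90/218 = 20.6422
  AA, Pink: 50×55/218 = 12.6147
  AA, White: 50×73/218 = 16.7431
  Aa, Red: 61×90/218 = 25.1835
  Aa, Pink: 61×55/218 = 15.3899
  Aa, White: 61×73/218 = 20.4266
  aa, Red: 107×90/218 = 44.1743
  aa, Pink: 107×55/218 = 26.9954
  aa, White: 107×73/218 = 35.8303
Contributions (O − E)²/E:
  (26 − 20.6422)²/20.6422 = 1.3906
  (12 − 12.6147)²/12.6147 = 0.0300
  (12 − 16.7431)²/16.7431 = 1.3437
  (20 − 25.1835)²/25.1835 = 1.0669
  (11 − 15.3899)²/15.3899 = 1.2522
  (30 − 20.4266)²/20.4266 = 4.4868
  (44 − 44.1743)²/44.1743 = 0.0007
  (32 − 26.9954)²/26.9954 = 0.9278
  (31 − 35.8303)²/35.8303 = 0.6512
χ² = 1.3906 + 0.0300 + 1.3437 + 1.0669 + 1.2522 + 4.4868 + 0.0007 + 0.9278 + 0.6512 = 11.150

11.150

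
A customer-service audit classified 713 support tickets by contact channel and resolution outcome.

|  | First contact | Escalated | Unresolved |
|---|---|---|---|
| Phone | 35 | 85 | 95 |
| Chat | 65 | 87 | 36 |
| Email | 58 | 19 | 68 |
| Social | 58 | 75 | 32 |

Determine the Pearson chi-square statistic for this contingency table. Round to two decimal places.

Row totals: 215, 188, 145, 165. Column totals: 216, 266, 231. Grand total N = 713.
Expected counts (row total × column total / N):
  Phone, First contact: 215×216/713 = 65.133
  Phone, Escalated: 215×266/713 = 80.210
  Phone, Unresolved: 215×231/713 = 69.656
  Chat, First contact: 188×216/713 = 56.954
  Chat, Escalated: 188×266/713 = 70.137
  Chat, Unresolved: 188×231/713 = 60.909
  Email, First contact: 145×216/713 = 43.927
  Email, Escalated: 145×266/713 = 54.095
  Email, Unresolved: 145×231/713 = 46.978
  Social, First contact: 165×216/713 = 49.986
  Social, Escalated: 165×266/713 = 61.557
  Social, Unresolved: 165×231/713 = 53.457
Contributions (O − E)²/E:
  (35 − 65.133)²/65.133 = 13.9407
  (85 − 80.210)²/80.210 = 0.2861
  (95 − 69.656)²/69.656 = 9.2213
  (65 − 56.954)²/56.954 = 1.1367
  (87 − 70.137)²/70.137 = 4.0544
  (36 − 60.909)²/60.909 = 10.1866
  (58 − 43.927)²/43.927 = 4.5086
  (19 − 54.095)²/54.095 = 22.7684
  (68 − 46.978)²/46.978 = 9.4071
  (58 − 49.986)²/49.986 = 1.2848
  (75 − 61.557)²/61.557 = 2.9357
  (32 − 53.457)²/53.457 = 8.6126
χ² = 13.9407 + 0.2861 + 9.2213 + 1.1367 + 4.0544 + 10.1866 + 4.5086 + 22.7684 + 9.4071 + 1.2848 + 2.9357 + 8.6126 = 88.34

88.34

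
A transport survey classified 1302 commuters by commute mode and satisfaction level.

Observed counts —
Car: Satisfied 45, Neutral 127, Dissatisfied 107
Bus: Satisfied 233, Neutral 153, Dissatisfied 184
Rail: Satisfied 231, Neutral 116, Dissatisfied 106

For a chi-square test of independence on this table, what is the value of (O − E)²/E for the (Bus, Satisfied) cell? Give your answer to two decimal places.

0.46

Row total (Bus) = 570; column total (Satisfied) = 509; N = 1302.
Expected count E = 570 × 509 / 1302 = 222.834.
Contribution = (O − E)²/E = (233 − 222.834)² / 222.834 = 0.46.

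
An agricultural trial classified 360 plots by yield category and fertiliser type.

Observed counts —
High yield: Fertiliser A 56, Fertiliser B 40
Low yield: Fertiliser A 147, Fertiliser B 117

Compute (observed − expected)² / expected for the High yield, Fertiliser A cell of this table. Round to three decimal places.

Row total (High yield) = 96; column total (Fertiliser A) = 203; N = 360.
Expected count E = 96 × 203 / 360 = 54.1333.
Contribution = (O − E)²/E = (56 − 54.1333)² / 54.1333 = 0.064.

0.064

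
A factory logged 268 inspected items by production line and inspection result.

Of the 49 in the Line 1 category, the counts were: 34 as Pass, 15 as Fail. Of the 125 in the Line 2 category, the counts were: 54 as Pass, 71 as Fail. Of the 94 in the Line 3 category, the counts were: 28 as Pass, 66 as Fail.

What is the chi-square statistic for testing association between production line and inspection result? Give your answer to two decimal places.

Row totals: 49, 125, 94. Column totals: 116, 152. Grand total N = 268.
Expected counts (row total × column total / N):
  Line 1, Pass: 49×116/268 = 21.209
  Line 1, Fail: 49×152/268 = 27.791
  Line 2, Pass: 125×116/268 = 54.104
  Line 2, Fail: 125×152/268 = 70.896
  Line 3, Pass: 94×116/268 = 40.687
  Line 3, Fail: 94×152/268 = 53.313
Contributions (O − E)²/E:
  (34 − 21.209)²/21.209 = 7.7142
  (15 − 27.791)²/27.791 = 5.8871
  (54 − 54.104)²/54.104 = 0.0002
  (71 − 70.896)²/70.896 = 0.0002
  (28 − 40.687)²/40.687 = 3.9561
  (66 − 53.313)²/53.313 = 3.0192
χ² = 7.7142 + 5.8871 + 0.0002 + 0.0002 + 3.9561 + 3.0192 = 20.58

20.58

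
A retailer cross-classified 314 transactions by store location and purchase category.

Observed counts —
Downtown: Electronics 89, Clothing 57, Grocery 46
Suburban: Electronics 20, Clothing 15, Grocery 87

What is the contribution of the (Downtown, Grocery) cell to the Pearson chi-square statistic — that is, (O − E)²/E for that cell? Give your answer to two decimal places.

15.34

Row total (Downtown) = 192; column total (Grocery) = 133; N = 314.
Expected count E = 192 × 133 / 314 = 81.325.
Contribution = (O − E)²/E = (46 − 81.325)² / 81.325 = 15.34.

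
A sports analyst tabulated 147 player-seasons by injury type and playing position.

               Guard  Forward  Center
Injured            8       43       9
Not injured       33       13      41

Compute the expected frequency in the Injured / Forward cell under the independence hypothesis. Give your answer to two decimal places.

22.86

Row total (Injured) = 60; column total (Forward) = 56; grand total N = 147.
Expected count = (row total × column total) / N = 60 × 56 / 147 = 22.86.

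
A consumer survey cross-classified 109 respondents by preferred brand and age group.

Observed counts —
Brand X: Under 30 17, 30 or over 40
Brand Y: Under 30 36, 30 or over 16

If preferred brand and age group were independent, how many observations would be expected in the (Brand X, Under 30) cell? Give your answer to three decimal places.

27.716

Row total (Brand X) = 57; column total (Under 30) = 53; grand total N = 109.
Expected count = (row total × column total) / N = 57 × 53 / 109 = 27.716.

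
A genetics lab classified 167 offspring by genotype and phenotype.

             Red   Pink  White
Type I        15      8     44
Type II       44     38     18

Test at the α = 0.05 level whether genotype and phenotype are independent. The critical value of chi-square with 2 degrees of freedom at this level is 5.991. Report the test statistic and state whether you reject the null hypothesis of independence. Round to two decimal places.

39.75; reject H₀

Row totals: 67, 100. Column totals: 59, 46, 62. Grand total N = 167.
Expected counts (row total × column total / N):
  Type I, Red: 67×59/167 = 23.6707
  Type I, Pink: 67×46/167 = 18.4551
  Type I, White: 67×62/167 = 24.8743
  Type II, Red: 100×59/167 = 35.3293
  Type II, Pink: 100×46/167 = 27.5449
  Type II, White: 100×62/167 = 37.1257
Contributions (O − E)²/E:
  (15 − 23.6707)²/23.6707 = 3.1761
  (8 − 18.4551)²/18.4551 = 5.9230
  (44 − 24.8743)²/24.8743 = 14.7056
  (44 − 35.3293)²/35.3293 = 2.1280
  (38 − 27.5449)²/27.5449 = 3.9684
  (18 − 37.1257)²/37.1257 = 9.8528
χ² = 3.1761 + 5.9230 + 14.7056 + 2.1280 + 3.9684 + 9.8528 = 39.75
df = (2−1)(3−1) = 2. Since 39.75 > 5.991, reject the null hypothesis of independence at α = 0.05.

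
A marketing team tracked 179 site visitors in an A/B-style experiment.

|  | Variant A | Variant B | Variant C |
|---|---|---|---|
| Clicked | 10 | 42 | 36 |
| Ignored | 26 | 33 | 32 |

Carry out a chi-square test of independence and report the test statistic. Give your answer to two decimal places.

Row totals: 88, 91. Column totals: 36, 75, 68. Grand total N = 179.
Expected counts (row total × column total / N):
  Clicked, Variant A: 88×36/179 = 17.698
  Clicked, Variant B: 88×75/179 = 36.872
  Clicked, Variant C: 88×68/179 = 33.430
  Ignored, Variant A: 91×36/179 = 18.302
  Ignored, Variant B: 91×75/179 = 38.128
  Ignored, Variant C: 91×68/179 = 34.570
Contributions (O − E)²/E:
  (10 − 17.698)²/17.698 = 3.3484
  (42 − 36.872)²/36.872 = 0.7132
  (36 − 33.430)²/33.430 = 0.1976
  (26 − 18.302)²/18.302 = 3.2379
  (33 − 38.128)²/38.128 = 0.6897
  (32 − 34.570)²/34.570 = 0.1911
χ² = 3.3484 + 0.7132 + 0.1976 + 3.2379 + 0.6897 + 0.1911 = 8.38

8.38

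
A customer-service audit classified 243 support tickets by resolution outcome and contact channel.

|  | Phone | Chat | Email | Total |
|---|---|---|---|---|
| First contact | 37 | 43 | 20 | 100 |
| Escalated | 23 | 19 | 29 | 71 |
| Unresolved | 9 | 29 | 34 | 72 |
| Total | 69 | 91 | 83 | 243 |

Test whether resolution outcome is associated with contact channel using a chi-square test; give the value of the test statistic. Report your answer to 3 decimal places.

Grand total N = 243.
Expected counts (row total × column total / N):
  First contact, Phone: 100×69/243 = 28.3951
  First contact, Chat: 100×91/243 = 37.4486
  First contact, Email: 100×83/243 = 34.1564
  Escalated, Phone: 71×69/243 = 20.1605
  Escalated, Chat: 71×91/243 = 26.5885
  Escalated, Email: 71×83/243 = 24.2510
  Unresolved, Phone: 72×69/243 = 20.4444
  Unresolved, Chat: 72×91/243 = 26.9630
  Unresolved, Email: 72×83/243 = 24.5926
Contributions (O − E)²/E:
  (37 − 28.3951)²/28.3951 = 2.6076
  (43 − 37.4486)²/37.4486 = 0.8229
  (20 − 34.1564)²/34.1564 = 5.8672
  (23 − 20.1605)²/20.1605 = 0.3999
  (19 − 26.5885)²/26.5885 = 2.1658
  (29 − 24.2510)²/24.2510 = 0.9300
  (9 − 20.4444)²/20.4444 = 6.4064
  (29 − 26.9630)²/26.9630 = 0.1539
  (34 − 24.5926)²/24.5926 = 3.5986
χ² = 2.6076 + 0.8229 + 5.8672 + 0.3999 + 2.1658 + 0.9300 + 6.4064 + 0.1539 + 3.5986 = 22.952

22.952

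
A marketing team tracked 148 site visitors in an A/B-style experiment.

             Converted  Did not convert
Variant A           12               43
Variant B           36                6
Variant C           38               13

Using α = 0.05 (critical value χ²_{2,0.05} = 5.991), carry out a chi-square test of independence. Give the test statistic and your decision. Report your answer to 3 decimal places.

48.541; reject H₀

Row totals: 55, 42, 51. Column totals: 86, 62. Grand total N = 148.
Expected counts (row total × column total / N):
  Variant A, Converted: 55×86/148 = 31.9595
  Variant A, Did not convert: 55×62/148 = 23.0405
  Variant B, Converted: 42×86/148 = 24.4054
  Variant B, Did not convert: 42×62/148 = 17.5946
  Variant C, Converted: 51×86/148 = 29.6351
  Variant C, Did not convert: 51×62/148 = 21.3649
Contributions (O − E)²/E:
  (12 − 31.9595)²/31.9595 = 12.4652
  (43 − 23.0405)²/23.0405 = 17.2905
  (36 − 24.4054)²/24.4054 = 5.5084
  (6 − 17.5946)²/17.5946 = 7.6407
  (38 − 29.6351)²/29.6351 = 2.3611
  (13 − 21.3649)²/21.3649 = 3.2751
χ² = 12.4652 + 17.2905 + 5.5084 + 7.6407 + 2.3611 + 3.2751 = 48.541
df = (3−1)(2−1) = 2. Since 48.541 > 5.991, reject the null hypothesis of independence at α = 0.05.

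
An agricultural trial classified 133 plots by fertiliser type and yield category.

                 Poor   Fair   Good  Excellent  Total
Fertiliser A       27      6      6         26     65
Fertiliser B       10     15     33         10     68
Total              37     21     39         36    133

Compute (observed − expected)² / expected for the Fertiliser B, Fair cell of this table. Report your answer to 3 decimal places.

1.693

Row total (Fertiliser B) = 68; column total (Fair) = 21; N = 133.
Expected count E = 68 × 21 / 133 = 10.7368.
Contribution = (O − E)²/E = (15 − 10.7368)² / 10.7368 = 1.693.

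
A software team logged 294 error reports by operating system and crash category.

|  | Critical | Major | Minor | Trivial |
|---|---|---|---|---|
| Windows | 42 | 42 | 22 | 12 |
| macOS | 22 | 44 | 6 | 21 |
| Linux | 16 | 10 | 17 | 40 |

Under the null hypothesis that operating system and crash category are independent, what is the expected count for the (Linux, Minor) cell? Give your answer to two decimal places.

Row total (Linux) = 83; column total (Minor) = 45; grand total N = 294.
Expected count = (row total × column total) / N = 83 × 45 / 294 = 12.70.

12.70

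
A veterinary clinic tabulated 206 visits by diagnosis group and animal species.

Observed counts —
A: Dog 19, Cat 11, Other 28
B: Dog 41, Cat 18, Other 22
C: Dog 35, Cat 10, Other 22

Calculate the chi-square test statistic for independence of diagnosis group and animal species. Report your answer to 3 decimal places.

8.614

Row totals: 58, 81, 67. Column totals: 95, 39, 72. Grand total N = 206.
Expected counts (row total × column total / N):
  A, Dog: 58×95/206 = 26.7476
  A, Cat: 58×39/206 = 10.9806
  A, Other: 58×72/206 = 20.2718
  B, Dog: 81×95/206 = 37.3544
  B, Cat: 81×39/206 = 15.3350
  B, Other: 81×72/206 = 28.3107
  C, Dog: 67×95/206 = 30.8981
  C, Cat: 67×39/206 = 12.6845
  C, Other: 67×72/206 = 23.4175
Contributions (O − E)²/E:
  (19 − 26.7476)²/26.7476 = 2.2441
  (11 − 10.9806)²/10.9806 = 0.0000
  (28 − 20.2718)²/20.2718 = 2.9462
  (41 − 37.3544)²/37.3544 = 0.3558
  (18 − 15.3350)²/15.3350 = 0.4631
  (22 − 28.3107)²/28.3107 = 1.4067
  (35 − 30.8981)²/30.8981 = 0.5446
  (10 − 12.6845)²/12.6845 = 0.5681
  (22 − 23.4175)²/23.4175 = 0.0858
χ² = 2.2441 + 0.0000 + 2.9462 + 0.3558 + 0.4631 + 1.4067 + 0.5446 + 0.5681 + 0.0858 = 8.614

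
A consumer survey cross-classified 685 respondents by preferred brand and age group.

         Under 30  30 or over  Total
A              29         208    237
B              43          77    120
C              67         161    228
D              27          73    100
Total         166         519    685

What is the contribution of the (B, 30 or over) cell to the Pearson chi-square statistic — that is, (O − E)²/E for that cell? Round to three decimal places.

Row total (B) = 120; column total (30 or over) = 519; N = 685.
Expected count E = 120 × 519 / 685 = 90.9197.
Contribution = (O − E)²/E = (77 − 90.9197)² / 90.9197 = 2.131.

2.131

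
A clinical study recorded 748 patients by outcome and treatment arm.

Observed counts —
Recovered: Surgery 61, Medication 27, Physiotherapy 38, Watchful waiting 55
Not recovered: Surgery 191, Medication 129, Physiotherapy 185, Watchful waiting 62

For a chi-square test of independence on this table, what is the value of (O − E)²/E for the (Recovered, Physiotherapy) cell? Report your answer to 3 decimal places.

Row total (Recovered) = 181; column total (Physiotherapy) = 223; N = 748.
Expected count E = 181 × 223 / 748 = 53.9612.
Contribution = (O − E)²/E = (38 − 53.9612)² / 53.9612 = 4.721.

4.721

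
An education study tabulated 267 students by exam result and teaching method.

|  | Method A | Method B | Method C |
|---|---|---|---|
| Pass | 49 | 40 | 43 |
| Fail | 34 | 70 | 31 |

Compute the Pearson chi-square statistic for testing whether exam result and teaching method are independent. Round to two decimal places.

Row totals: 132, 135. Column totals: 83, 110, 74. Grand total N = 267.
Expected counts (row total × column total / N):
  Pass, Method A: 132×83/267 = 41.034
  Pass, Method B: 132×110/267 = 54.382
  Pass, Method C: 132×74/267 = 36.584
  Fail, Method A: 135×83/267 = 41.966
  Fail, Method B: 135×110/267 = 55.618
  Fail, Method C: 135×74/267 = 37.416
Contributions (O − E)²/E:
  (49 − 41.034)²/41.034 = 1.5465
  (40 − 54.382)²/54.382 = 3.8035
  (43 − 36.584)²/36.584 = 1.1252
  (34 − 41.966)²/41.966 = 1.5121
  (70 − 55.618)²/55.618 = 3.7190
  (31 − 37.416)²/37.416 = 1.1002
χ² = 1.5465 + 3.8035 + 1.1252 + 1.5121 + 3.7190 + 1.1002 = 12.81

12.81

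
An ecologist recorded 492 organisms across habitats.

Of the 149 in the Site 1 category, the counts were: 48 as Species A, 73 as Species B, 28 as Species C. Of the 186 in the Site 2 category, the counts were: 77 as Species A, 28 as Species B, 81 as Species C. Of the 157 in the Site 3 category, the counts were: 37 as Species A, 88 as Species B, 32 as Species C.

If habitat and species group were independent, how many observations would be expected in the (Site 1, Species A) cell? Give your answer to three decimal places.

49.061

Row total (Site 1) = 149; column total (Species A) = 162; grand total N = 492.
Expected count = (row total × column total) / N = 149 × 162 / 492 = 49.061.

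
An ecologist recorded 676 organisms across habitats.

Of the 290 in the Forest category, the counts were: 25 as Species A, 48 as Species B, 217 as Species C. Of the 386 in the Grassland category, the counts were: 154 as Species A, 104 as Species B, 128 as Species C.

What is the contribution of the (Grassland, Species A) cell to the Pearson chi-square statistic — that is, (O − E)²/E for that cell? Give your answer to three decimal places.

Row total (Grassland) = 386; column total (Species A) = 179; N = 676.
Expected count E = 386 × 179 / 676 = 102.21006.
Contribution = (O − E)²/E = (154 − 102.21006)² / 102.21006 = 26.242.

26.242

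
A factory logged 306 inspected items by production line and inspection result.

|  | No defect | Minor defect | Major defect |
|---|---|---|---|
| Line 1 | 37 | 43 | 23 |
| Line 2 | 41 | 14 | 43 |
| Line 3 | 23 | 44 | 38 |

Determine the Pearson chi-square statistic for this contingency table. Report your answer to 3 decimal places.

28.899

Row totals: 103, 98, 105. Column totals: 101, 101, 104. Grand total N = 306.
Expected counts (row total × column total / N):
  Line 1, No defect: 103×101/306 = 33.9967
  Line 1, Minor defect: 103×101/306 = 33.9967
  Line 1, Major defect: 103×104/306 = 35.0065
  Line 2, No defect: 98×101/306 = 32.3464
  Line 2, Minor defect: 98×101/306 = 32.3464
  Line 2, Major defect: 98×104/306 = 33.3072
  Line 3, No defect: 105×101/306 = 34.6569
  Line 3, Minor defect: 105×101/306 = 34.6569
  Line 3, Major defect: 105×104/306 = 35.6863
Contributions (O − E)²/E:
  (37 − 33.9967)²/33.9967 = 0.2653
  (43 − 33.9967)²/33.9967 = 2.3843
  (23 − 35.0065)²/35.0065 = 4.1180
  (41 − 32.3464)²/32.3464 = 2.3151
  (14 − 32.3464)²/32.3464 = 10.4058
  (43 − 33.3072)²/33.3072 = 2.8207
  (23 − 34.6569)²/34.6569 = 3.9208
  (44 − 34.6569)²/34.6569 = 2.5188
  (38 − 35.6863)²/35.6863 = 0.1500
χ² = 0.2653 + 2.3843 + 4.1180 + 2.3151 + 10.4058 + 2.8207 + 3.9208 + 2.5188 + 0.1500 = 28.899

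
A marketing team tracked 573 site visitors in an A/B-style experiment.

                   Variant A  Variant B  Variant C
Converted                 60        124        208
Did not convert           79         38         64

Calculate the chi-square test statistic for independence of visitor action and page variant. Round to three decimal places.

Row totals: 392, 181. Column totals: 139, 162, 272. Grand total N = 573.
Expected counts (row total × column total / N):
  Converted, Variant A: 392×139/573 = 95.0925
  Converted, Variant B: 392×162/573 = 110.8272
  Converted, Variant C: 392×272/573 = 186.0803
  Did not convert, Variant A: 181×139/573 = 43.9075
  Did not convert, Variant B: 181×162/573 = 51.1728
  Did not convert, Variant C: 181×272/573 = 85.9197
Contributions (O − E)²/E:
  (60 − 95.0925)²/95.0925 = 12.9504
  (124 − 110.8272)²/110.8272 = 1.5657
  (208 − 186.0803)²/186.0803 = 2.5821
  (79 − 43.9075)²/43.9075 = 28.0472
  (38 − 51.1728)²/51.1728 = 3.3909
  (64 − 85.9197)²/85.9197 = 5.5921
χ² = 12.9504 + 1.5657 + 2.5821 + 28.0472 + 3.3909 + 5.5921 = 54.128

54.128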